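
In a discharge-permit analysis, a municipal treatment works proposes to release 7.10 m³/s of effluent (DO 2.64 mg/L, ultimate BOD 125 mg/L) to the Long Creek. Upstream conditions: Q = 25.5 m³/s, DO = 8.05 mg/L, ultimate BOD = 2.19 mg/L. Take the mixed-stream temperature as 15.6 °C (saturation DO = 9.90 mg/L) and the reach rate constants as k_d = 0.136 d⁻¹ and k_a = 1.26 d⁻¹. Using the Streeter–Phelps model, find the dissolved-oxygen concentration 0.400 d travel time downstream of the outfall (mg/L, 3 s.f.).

DO ≈ 6.87 mg/L

Mixed DO = (25.5×8.05 + 7.10×2.64)/(25.5+7.10) = 224.0/32.60 = 6.872 mg/L.
Mixed L₀ = (25.5×2.19 + 7.10×125)/(32.60) = 943.3/32.60 = 28.94 mg/L.
Initial deficit D₀ = C_s − DO₀ = 9.90 − 6.872 = 3.028 mg/L.
D(0.400) = [0.136×28.94/(1.26−0.136)](e^(−0.136×0.400) − e^(−1.26×0.400)) + 3.028 e^(−1.26×0.400)
= 3.501 × (0.9471 − 0.6041) + 3.028 × 0.6041 = 3.030 mg/L.
DO = 9.90 − 3.030 = 6.870 mg/L.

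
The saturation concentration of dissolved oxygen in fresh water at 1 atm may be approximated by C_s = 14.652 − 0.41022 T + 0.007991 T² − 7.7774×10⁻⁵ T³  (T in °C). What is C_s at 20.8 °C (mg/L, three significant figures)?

C_s ≈ 8.88 mg/L

C_s = 14.652 − 0.41022×20.8 + 0.007991×20.8² − 7.7774×10⁻⁵×20.8³ = 8.877 mg/L.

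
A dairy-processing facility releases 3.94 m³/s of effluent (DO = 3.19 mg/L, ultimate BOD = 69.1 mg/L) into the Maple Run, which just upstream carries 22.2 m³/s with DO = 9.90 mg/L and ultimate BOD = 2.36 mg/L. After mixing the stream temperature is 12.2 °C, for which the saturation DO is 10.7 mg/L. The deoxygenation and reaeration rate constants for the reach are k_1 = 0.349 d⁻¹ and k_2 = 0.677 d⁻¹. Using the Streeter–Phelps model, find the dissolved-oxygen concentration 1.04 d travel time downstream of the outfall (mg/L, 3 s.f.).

DO ≈ 7.15 mg/L

Mixed DO = (22.2×9.90 + 3.94×3.19)/(22.2+3.94) = 232.3/26.14 = 8.889 mg/L.
Mixed L₀ = (22.2×2.36 + 3.94×69.1)/(26.14) = 324.6/26.14 = 12.42 mg/L.
Initial deficit D₀ = C_s − DO₀ = 10.7 − 8.889 = 1.811 mg/L.
D(1.04) = [0.349×12.42/(0.677−0.349)](e^(−0.349×1.04) − e^(−0.677×1.04)) + 1.811 e^(−0.677×1.04)
= 13.21 × (0.6956 − 0.4946) + 1.811 × 0.4946 = 3.553 mg/L.
DO = 10.7 − 3.553 = 7.147 mg/L.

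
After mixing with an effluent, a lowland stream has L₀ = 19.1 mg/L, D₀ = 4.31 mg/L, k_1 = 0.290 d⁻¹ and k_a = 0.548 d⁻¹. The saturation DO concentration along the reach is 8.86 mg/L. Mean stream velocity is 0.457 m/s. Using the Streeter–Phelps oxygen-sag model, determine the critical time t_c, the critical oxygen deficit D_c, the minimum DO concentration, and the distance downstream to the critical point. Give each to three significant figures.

At the critical point dD/dt = 0, so k_1 L₀ e^(−k_1 t) = k_a D. Substituting D(t) from the Streeter–Phelps equation and solving for t gives
t_c = ln[(k_a/k_1)(1 − D₀(k_a−k_1)/(k_1 L₀))] / (k_a−k_1).
Here k_a−k_1 = 0.2580 d⁻¹ and 1 − D₀(k_a−k_1)/(k_1 L₀) = 1 − 4.31×0.2580/(0.290×19.1) = 0.7992, so
t_c = ln(1.890 × 0.7992) / 0.2580 = 0.4123 / 0.2580 = 1.598 d.
D_c = (k_1/k_a) L₀ e^(−k_1 t_c) = (0.290/0.548) × 19.1 × e^(−0.290×1.598) = 0.5292 × 19.1 × 0.6291 = 6.359 mg/L.
Minimum DO = C_s − D_c = 8.86 − 6.359 = 2.501 mg/L.
x_c = v t_c = 0.457 m/s × 1.598 d × 86400 s/d = 63100 m ≈ 63.1 km.

t_c ≈ 1.60 d; D_c ≈ 6.36 mg/L; min DO ≈ 2.50 mg/L; x_c ≈ 63.1 km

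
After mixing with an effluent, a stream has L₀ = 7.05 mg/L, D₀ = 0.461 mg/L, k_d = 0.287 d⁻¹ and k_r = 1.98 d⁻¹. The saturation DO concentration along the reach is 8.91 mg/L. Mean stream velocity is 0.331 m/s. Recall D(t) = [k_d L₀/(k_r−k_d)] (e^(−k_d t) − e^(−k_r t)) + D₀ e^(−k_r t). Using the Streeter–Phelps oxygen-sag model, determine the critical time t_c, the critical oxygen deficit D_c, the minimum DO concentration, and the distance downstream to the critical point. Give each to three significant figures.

t_c ≈ 0.853 d; D_c ≈ 0.800 mg/L; min DO ≈ 8.11 mg/L; x_c ≈ 24.4 km

t_c = [1/(k_r−k_d)] ln[(k_r/k_d)(1 − D₀(k_r−k_d)/(k_d L₀))]
= [1/(1.98−0.287)] ln[(1.98/0.287)(1 − 0.461×1.693/(0.287×7.05))]
= (1/1.693) ln[6.899 × 0.6143] = 0.5907 × ln(4.238) = 0.5907 × 1.444 = 0.8529 d.
L(t_c) = L₀ e^(−k_d t_c) = 7.05 × 0.7829 = 5.519 mg/L, and at the critical point k_r D_c = k_d L, so D_c = (0.287/1.98) × 5.519 = 0.8000 mg/L.
Minimum DO = C_s − D_c = 8.91 − 0.8000 = 8.110 mg/L.
x_c = v t_c = 0.331 m/s × 0.8529 d × 86400 s/d = 24390 m ≈ 24.4 km.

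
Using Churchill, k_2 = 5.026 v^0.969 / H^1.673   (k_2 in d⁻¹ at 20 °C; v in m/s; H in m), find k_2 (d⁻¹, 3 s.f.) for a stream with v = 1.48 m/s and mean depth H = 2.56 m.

k_2 = 5.026 × 1.48^0.969 / 2.56^1.673 = 5.026 × 1.462 / 4.819 = 1.525 d⁻¹.

k_2 ≈ 1.52 d⁻¹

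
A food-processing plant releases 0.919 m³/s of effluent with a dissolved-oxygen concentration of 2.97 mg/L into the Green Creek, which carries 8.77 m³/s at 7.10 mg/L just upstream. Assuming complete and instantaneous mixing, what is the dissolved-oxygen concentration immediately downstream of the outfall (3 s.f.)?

6.71 mg/L

Flow-weighted mixing: C = (Q_r C_r + Q_w C_w)/(Q_r + Q_w)
= (8.77×7.10 + 0.919×2.97)/(8.77 + 0.919) = 65.00/9.689 = 6.708 mg/L.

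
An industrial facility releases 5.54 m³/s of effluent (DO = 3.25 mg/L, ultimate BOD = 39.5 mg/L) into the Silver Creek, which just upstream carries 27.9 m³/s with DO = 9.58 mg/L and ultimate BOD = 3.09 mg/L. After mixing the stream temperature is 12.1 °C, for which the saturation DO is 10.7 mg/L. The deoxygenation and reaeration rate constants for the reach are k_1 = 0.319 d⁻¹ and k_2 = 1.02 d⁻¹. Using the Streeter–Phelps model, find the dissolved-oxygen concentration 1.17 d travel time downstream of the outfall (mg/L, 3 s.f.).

DO ≈ 8.44 mg/L

Mixed DO = (27.9×9.58 + 5.54×3.25)/(27.9+5.54) = 285.3/33.44 = 8.531 mg/L.
Mixed L₀ = (27.9×3.09 + 5.54×39.5)/(33.44) = 305.0/33.44 = 9.122 mg/L.
Initial deficit D₀ = C_s − DO₀ = 10.7 − 8.531 = 2.169 mg/L.
D(1.17) = [0.319×9.122/(1.02−0.319)](e^(−0.319×1.17) − e^(−1.02×1.17)) + 2.169 e^(−1.02×1.17)
= 4.151 × (0.6885 − 0.3032) + 2.169 × 0.3032 = 2.257 mg/L.
DO = 10.7 − 2.257 = 8.443 mg/L.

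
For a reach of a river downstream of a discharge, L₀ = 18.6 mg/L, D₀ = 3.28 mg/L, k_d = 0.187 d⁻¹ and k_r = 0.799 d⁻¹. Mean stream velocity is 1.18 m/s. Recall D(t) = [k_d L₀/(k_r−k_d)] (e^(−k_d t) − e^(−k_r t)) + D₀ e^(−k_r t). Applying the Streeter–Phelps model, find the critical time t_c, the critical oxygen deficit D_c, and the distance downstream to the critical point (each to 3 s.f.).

With k_r/k_d = 4.273 and 1 − D₀(k_r−k_d)/(k_d L₀) = 0.4229,
t_c = ln(4.273 × 0.4229) / (0.799 − 0.187) = ln(1.807) / 0.6120 = 0.5916/0.6120 = 0.9666 d.
L(t_c) = L₀ e^(−k_d t_c) = 18.6 × 0.8346 = 15.52 mg/L, and at the critical point k_r D_c = k_d L, so D_c = (0.187/0.799) × 15.52 = 3.633 mg/L.
x_c = v t_c = 1.18 m/s × 0.9666 d × 86400 s/d = 98550 m ≈ 98.5 km.

t_c ≈ 0.967 d; D_c ≈ 3.63 mg/L; x_c ≈ 98.5 km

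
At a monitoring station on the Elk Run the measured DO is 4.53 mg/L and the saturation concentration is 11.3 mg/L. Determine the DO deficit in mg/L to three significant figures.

D = C_s − C = 11.3 − 4.53 = 6.77 mg/L.

D ≈ 6.77 mg/L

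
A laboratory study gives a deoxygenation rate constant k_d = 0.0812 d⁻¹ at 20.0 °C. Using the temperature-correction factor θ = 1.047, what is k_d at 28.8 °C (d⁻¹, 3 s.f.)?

k_d ≈ 0.122 d⁻¹

k_d(T₂) = k_d(T₁) · θ^(T₂−T₁) = 0.0812 × 1.047^(28.8−20.0)
= 0.0812 × 1.047^8.80 = 0.0812 × 1.498 = 0.1216 d⁻¹.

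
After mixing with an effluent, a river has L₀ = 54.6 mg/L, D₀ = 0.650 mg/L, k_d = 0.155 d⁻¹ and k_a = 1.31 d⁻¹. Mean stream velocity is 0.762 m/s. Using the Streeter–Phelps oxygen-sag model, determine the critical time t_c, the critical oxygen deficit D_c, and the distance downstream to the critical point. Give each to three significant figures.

With k_a/k_d = 8.452 and 1 − D₀(k_a−k_d)/(k_d L₀) = 0.9113,
t_c = ln(8.452 × 0.9113) / (1.31 − 0.155) = ln(7.702) / 1.155 = 2.041/1.155 = 1.768 d.
D_c = (k_d/k_a) L₀ e^(−k_d t_c) = (0.155/1.31) × 54.6 × e^(−0.155×1.768) = 0.1183 × 54.6 × 0.7604 = 4.912 mg/L.
x_c = v t_c = 0.762 m/s × 1.768 d × 86400 s/d = 116400 m ≈ 116 km.

t_c ≈ 1.77 d; D_c ≈ 4.91 mg/L; x_c ≈ 116 km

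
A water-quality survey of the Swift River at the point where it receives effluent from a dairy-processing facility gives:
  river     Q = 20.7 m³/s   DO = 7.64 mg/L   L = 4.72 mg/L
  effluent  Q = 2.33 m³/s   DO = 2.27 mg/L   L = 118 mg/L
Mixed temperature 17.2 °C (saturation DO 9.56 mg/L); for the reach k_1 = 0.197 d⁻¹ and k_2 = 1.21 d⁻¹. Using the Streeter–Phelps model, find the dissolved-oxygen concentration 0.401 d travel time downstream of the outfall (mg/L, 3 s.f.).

Mixed DO = (20.7×7.64 + 2.33×2.27)/(20.7+2.33) = 163.4/23.03 = 7.097 mg/L.
Mixed L₀ = (20.7×4.72 + 2.33×118)/(23.03) = 372.6/23.03 = 16.18 mg/L.
Initial deficit D₀ = C_s − DO₀ = 9.56 − 7.097 = 2.463 mg/L.
D(0.401) = [0.197×16.18/(1.21−0.197)](e^(−0.197×0.401) − e^(−1.21×0.401)) + 2.463 e^(−1.21×0.401)
= 3.147 × (0.9240 − 0.6156) + 2.463 × 0.6156 = 2.487 mg/L.
DO = 9.56 − 2.487 = 7.073 mg/L.

DO ≈ 7.07 mg/L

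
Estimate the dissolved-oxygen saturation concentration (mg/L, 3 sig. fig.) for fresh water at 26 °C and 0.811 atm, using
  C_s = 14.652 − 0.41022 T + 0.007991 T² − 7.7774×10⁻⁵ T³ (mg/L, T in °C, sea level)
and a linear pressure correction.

At sea level: C_s = 14.652 − 0.41022×26 + 0.007991×26² − 7.7774×10⁻⁵×26³ = 8.021 mg/L.
Pressure correction: C_s' = 8.021 × 0.811 = 6.505 mg/L.

C_s ≈ 6.51 mg/L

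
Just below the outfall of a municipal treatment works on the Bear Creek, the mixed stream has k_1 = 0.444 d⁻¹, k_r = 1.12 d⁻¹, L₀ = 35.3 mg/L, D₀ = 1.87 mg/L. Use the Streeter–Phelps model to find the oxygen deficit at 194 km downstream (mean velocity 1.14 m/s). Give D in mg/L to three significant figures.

D ≈ 7.32 mg/L

Travel time t = x/v = 194 km / (1.14 m/s) = 194000 m / 1.14 m/s = 170200 s = 1.970 d.
k_1 L₀/(k_r−k_1) = 0.444×35.3/(1.12−0.444) = 15.67/0.6760 = 23.19 mg/L.
e^(−k_1 t) = e^(−0.444×1.970) = 0.4171; e^(−k_r t) = e^(−1.12×1.970) = 0.1101.
D = 23.19 × (0.4171 − 0.1101) + 1.87 × 0.1101 = 7.116 + 0.2060 = 7.322 mg/L.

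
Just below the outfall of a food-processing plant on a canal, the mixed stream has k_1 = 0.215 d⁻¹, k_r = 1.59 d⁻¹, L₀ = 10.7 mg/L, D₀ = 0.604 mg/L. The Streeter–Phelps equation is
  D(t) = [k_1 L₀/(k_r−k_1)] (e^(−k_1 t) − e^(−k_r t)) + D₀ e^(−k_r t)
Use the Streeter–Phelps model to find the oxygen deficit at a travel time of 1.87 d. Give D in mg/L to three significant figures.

D ≈ 1.06 mg/L

k_1 L₀/(k_r−k_1) = 0.215×10.7/(1.59−0.215) = 2.300/1.375 = 1.673 mg/L.
e^(−k_1 t) = e^(−0.215×1.870) = 0.6689; e^(−k_r t) = e^(−1.59×1.870) = 0.05113.
D = 1.673 × (0.6689 − 0.05113) + 0.604 × 0.05113 = 1.034 + 0.03089 = 1.065 mg/L.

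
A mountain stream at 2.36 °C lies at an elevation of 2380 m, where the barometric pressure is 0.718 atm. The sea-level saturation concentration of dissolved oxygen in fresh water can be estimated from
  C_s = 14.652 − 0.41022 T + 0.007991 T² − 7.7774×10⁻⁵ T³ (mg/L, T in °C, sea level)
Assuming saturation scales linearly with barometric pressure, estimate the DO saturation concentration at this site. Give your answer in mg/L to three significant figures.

At sea level: C_s = 14.652 − 0.41022×2.36 + 0.007991×2.36² − 7.7774×10⁻⁵×2.36³ = 13.73 mg/L.
Pressure correction: C_s' = 13.73 × 0.718 = 9.856 mg/L.

C_s ≈ 9.86 mg/L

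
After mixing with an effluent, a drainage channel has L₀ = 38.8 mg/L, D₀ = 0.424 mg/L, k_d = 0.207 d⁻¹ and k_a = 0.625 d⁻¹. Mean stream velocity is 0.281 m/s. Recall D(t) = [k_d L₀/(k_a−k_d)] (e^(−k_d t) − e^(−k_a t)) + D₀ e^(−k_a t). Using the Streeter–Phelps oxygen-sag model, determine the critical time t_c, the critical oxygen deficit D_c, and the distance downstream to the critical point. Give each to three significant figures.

t_c ≈ 2.59 d; D_c ≈ 7.52 mg/L; x_c ≈ 62.9 km

At the critical point dD/dt = 0, so k_d L₀ e^(−k_d t) = k_a D. Substituting D(t) from the Streeter–Phelps equation and solving for t gives
t_c = ln[(k_a/k_d)(1 − D₀(k_a−k_d)/(k_d L₀))] / (k_a−k_d).
Here k_a−k_d = 0.4180 d⁻¹ and 1 − D₀(k_a−k_d)/(k_d L₀) = 1 − 0.424×0.4180/(0.207×38.8) = 0.9779, so
t_c = ln(3.019 × 0.9779) / 0.4180 = 1.083 / 0.4180 = 2.590 d.
L(t_c) = L₀ e^(−k_d t_c) = 38.8 × 0.5850 = 22.70 mg/L, and at the critical point k_a D_c = k_d L, so D_c = (0.207/0.625) × 22.70 = 7.517 mg/L.
x_c = v t_c = 0.281 m/s × 2.590 d × 86400 s/d = 62890 m ≈ 62.9 km.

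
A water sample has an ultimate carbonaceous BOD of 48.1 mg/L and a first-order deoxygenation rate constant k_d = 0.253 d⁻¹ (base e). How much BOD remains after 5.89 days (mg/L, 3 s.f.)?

L_t = L₀ e^(−k_d t) = 48.1 × e^(−0.253×5.89) = 48.1 × 0.2253 = 10.84 mg/L.

L ≈ 10.8 mg/L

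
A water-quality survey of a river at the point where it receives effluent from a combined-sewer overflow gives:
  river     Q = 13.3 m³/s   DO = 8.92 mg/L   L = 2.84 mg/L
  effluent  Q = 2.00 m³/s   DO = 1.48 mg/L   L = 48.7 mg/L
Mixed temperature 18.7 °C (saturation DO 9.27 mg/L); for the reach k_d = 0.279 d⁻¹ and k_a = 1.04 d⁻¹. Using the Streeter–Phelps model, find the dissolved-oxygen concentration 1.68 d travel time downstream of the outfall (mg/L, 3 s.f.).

Mixed DO = (13.3×8.92 + 2.00×1.48)/(13.3+2.00) = 121.6/15.30 = 7.947 mg/L.
Mixed L₀ = (13.3×2.84 + 2.00×48.7)/(15.30) = 135.2/15.30 = 8.835 mg/L.
Initial deficit D₀ = C_s − DO₀ = 9.27 − 7.947 = 1.323 mg/L.
D(1.68) = [0.279×8.835/(1.04−0.279)](e^(−0.279×1.68) − e^(−1.04×1.68)) + 1.323 e^(−1.04×1.68)
= 3.239 × (0.6258 − 0.1743) + 1.323 × 0.1743 = 1.693 mg/L.
DO = 9.27 − 1.693 = 7.577 mg/L.

DO ≈ 7.58 mg/L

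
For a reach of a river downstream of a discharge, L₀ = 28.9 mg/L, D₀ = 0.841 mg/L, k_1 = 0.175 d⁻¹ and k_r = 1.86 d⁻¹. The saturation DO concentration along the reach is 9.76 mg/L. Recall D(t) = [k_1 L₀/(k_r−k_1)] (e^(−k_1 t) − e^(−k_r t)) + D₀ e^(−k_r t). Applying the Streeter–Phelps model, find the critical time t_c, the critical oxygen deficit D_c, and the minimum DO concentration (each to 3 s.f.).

t_c ≈ 1.21 d; D_c ≈ 2.20 mg/L; min DO ≈ 7.56 mg/L

At the critical point dD/dt = 0, so k_1 L₀ e^(−k_1 t) = k_r D. Substituting D(t) from the Streeter–Phelps equation and solving for t gives
t_c = ln[(k_r/k_1)(1 − D₀(k_r−k_1)/(k_1 L₀))] / (k_r−k_1).
Here k_r−k_1 = 1.685 d⁻¹ and 1 − D₀(k_r−k_1)/(k_1 L₀) = 1 − 0.841×1.685/(0.175×28.9) = 0.7198, so
t_c = ln(10.63 × 0.7198) / 1.685 = 2.035 / 1.685 = 1.208 d.
L(t_c) = L₀ e^(−k_1 t_c) = 28.9 × 0.8095 = 23.39 mg/L, and at the critical point k_r D_c = k_1 L, so D_c = (0.175/1.86) × 23.39 = 2.201 mg/L.
Minimum DO = C_s − D_c = 9.76 − 2.201 = 7.559 mg/L.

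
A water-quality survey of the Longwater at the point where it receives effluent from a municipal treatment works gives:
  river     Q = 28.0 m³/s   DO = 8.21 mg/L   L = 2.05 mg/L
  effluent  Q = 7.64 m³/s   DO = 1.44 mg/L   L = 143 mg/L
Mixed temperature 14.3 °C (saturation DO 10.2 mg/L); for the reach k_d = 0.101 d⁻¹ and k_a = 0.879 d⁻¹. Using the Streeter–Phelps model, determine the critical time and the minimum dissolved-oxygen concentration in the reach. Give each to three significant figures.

t_c ≈ 0.566 d; minimum DO ≈ 6.70 mg/L

Mixed DO = (28.0×8.21 + 7.64×1.44)/(28.0+7.64) = 240.9/35.64 = 6.759 mg/L.
Mixed L₀ = (28.0×2.05 + 7.64×143)/(35.64) = 1150/35.64 = 32.26 mg/L.
Initial deficit D₀ = C_s − DO₀ = 10.2 − 6.759 = 3.441 mg/L.
t_c = (1/0.7780) ln[(0.879/0.101)(1 − 3.441×0.7780/(0.101×32.26))] = 1.285 × ln(1.553) = 0.5657 d.
D_c = (0.101/0.879) × 32.26 × e^(−0.101×0.5657) = 0.1149 × 32.26 × 0.9445 = 3.501 mg/L.
Minimum DO = 10.2 − 3.501 = 6.699 mg/L.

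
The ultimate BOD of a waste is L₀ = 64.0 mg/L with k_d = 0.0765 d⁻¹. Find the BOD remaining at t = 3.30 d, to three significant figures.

L_t = L₀ e^(−k_d t) = 64.0 × e^(−0.0765×3.30) = 64.0 × 0.7769 = 49.72 mg/L.

L ≈ 49.7 mg/L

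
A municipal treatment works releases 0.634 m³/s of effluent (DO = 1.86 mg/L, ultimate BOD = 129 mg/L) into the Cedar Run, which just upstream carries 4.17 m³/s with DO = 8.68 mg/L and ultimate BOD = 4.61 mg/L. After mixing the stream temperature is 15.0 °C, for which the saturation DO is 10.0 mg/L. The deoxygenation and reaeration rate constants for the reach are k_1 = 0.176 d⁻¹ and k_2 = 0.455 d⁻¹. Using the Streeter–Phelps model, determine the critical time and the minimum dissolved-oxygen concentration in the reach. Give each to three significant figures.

Mixed DO = (4.17×8.68 + 0.634×1.86)/(4.17+0.634) = 37.37/4.804 = 7.780 mg/L.
Mixed L₀ = (4.17×4.61 + 0.634×129)/(4.804) = 101.0/4.804 = 21.03 mg/L.
Initial deficit D₀ = C_s − DO₀ = 10.0 − 7.780 = 2.220 mg/L.
t_c = (1/0.2790) ln[(0.455/0.176)(1 − 2.220×0.2790/(0.176×21.03))] = 3.584 × ln(2.153) = 2.748 d.
D_c = (0.176/0.455) × 21.03 × e^(−0.176×2.748) = 0.3868 × 21.03 × 0.6166 = 5.015 mg/L.
Minimum DO = 10.0 − 5.015 = 4.985 mg/L.

t_c ≈ 2.75 d; minimum DO ≈ 4.99 mg/L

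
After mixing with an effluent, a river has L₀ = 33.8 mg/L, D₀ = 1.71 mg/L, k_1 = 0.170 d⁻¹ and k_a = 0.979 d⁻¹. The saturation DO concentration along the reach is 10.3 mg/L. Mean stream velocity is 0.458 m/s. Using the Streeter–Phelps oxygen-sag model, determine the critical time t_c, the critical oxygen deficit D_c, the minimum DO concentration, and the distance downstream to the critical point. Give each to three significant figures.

t_c ≈ 1.82 d; D_c ≈ 4.30 mg/L; min DO ≈ 6.00 mg/L; x_c ≈ 72.2 km

At the critical point dD/dt = 0, so k_1 L₀ e^(−k_1 t) = k_a D. Substituting D(t) from the Streeter–Phelps equation and solving for t gives
t_c = ln[(k_a/k_1)(1 − D₀(k_a−k_1)/(k_1 L₀))] / (k_a−k_1).
Here k_a−k_1 = 0.8090 d⁻¹ and 1 − D₀(k_a−k_1)/(k_1 L₀) = 1 − 1.71×0.8090/(0.170×33.8) = 0.7592, so
t_c = ln(5.759 × 0.7592) / 0.8090 = 1.475 / 0.8090 = 1.824 d.
D_c = (k_1/k_a) L₀ e^(−k_1 t_c) = (0.170/0.979) × 33.8 × e^(−0.170×1.824) = 0.1736 × 33.8 × 0.7334 = 4.305 mg/L.
Minimum DO = C_s − D_c = 10.3 − 4.305 = 5.995 mg/L.
x_c = v t_c = 0.458 m/s × 1.824 d × 86400 s/d = 72160 m ≈ 72.2 km.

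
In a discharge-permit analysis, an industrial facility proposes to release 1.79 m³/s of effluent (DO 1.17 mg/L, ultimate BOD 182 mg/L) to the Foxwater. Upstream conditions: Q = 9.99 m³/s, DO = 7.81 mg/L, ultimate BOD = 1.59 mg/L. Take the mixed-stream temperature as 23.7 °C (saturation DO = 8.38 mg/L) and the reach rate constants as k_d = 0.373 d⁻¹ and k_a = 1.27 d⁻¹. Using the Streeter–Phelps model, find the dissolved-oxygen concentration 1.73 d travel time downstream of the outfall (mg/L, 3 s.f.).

Mixed DO = (9.99×7.81 + 1.79×1.17)/(9.99+1.79) = 80.12/11.78 = 6.801 mg/L.
Mixed L₀ = (9.99×1.59 + 1.79×182)/(11.78) = 341.7/11.78 = 29.00 mg/L.
Initial deficit D₀ = C_s − DO₀ = 8.38 − 6.801 = 1.579 mg/L.
D(1.73) = [0.373×29.00/(1.27−0.373)](e^(−0.373×1.73) − e^(−1.27×1.73)) + 1.579 e^(−1.27×1.73)
= 12.06 × (0.5245 − 0.1111) + 1.579 × 0.1111 = 5.161 mg/L.
DO = 8.38 − 5.161 = 3.219 mg/L.

DO ≈ 3.22 mg/L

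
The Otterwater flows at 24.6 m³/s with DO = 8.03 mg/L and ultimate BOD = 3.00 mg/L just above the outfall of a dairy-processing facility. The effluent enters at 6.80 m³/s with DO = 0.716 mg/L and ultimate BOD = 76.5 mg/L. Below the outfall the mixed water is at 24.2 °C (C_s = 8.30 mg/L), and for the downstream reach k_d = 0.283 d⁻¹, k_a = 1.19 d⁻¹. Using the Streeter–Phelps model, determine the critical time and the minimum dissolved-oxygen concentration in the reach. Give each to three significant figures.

t_c ≈ 1.17 d; minimum DO ≈ 5.07 mg/L

Mixed DO = (24.6×8.03 + 6.80×0.716)/(24.6+6.80) = 202.4/31.40 = 6.446 mg/L.
Mixed L₀ = (24.6×3.00 + 6.80×76.5)/(31.40) = 594.0/31.40 = 18.92 mg/L.
Initial deficit D₀ = C_s − DO₀ = 8.30 − 6.446 = 1.854 mg/L.
t_c = (1/0.9070) ln[(1.19/0.283)(1 − 1.854×0.9070/(0.283×18.92))] = 1.103 × ln(2.884) = 1.168 d.
D_c = (0.283/1.19) × 18.92 × e^(−0.283×1.168) = 0.2378 × 18.92 × 0.7186 = 3.233 mg/L.
Minimum DO = 8.30 − 3.233 = 5.067 mg/L.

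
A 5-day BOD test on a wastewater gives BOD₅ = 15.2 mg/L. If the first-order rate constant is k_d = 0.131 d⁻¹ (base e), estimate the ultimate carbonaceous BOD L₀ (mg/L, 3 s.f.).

BOD₅ = L₀(1 − e^(−5k_d)) ⇒ L₀ = BOD₅ / (1 − e^(−5×0.131))
= 15.2 / (1 − 0.5194) = 15.2 / 0.4806 = 31.63 mg/L.

L₀ ≈ 31.6 mg/L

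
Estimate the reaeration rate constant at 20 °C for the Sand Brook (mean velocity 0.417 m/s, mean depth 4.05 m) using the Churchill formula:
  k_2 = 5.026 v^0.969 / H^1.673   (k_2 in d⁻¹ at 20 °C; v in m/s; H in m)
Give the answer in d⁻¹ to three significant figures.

k_2 ≈ 0.207 d⁻¹

k_2 = 5.026 × 0.417^0.969 / 4.05^1.673 = 5.026 × 0.4285 / 10.38 = 0.2074 d⁻¹.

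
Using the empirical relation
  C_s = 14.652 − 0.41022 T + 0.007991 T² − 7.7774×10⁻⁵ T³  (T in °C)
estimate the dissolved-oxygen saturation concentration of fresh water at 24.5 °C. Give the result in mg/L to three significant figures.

C_s = 14.652 − 0.41022×24.5 + 0.007991×24.5² − 7.7774×10⁻⁵×24.5³ = 8.254 mg/L.

C_s ≈ 8.25 mg/L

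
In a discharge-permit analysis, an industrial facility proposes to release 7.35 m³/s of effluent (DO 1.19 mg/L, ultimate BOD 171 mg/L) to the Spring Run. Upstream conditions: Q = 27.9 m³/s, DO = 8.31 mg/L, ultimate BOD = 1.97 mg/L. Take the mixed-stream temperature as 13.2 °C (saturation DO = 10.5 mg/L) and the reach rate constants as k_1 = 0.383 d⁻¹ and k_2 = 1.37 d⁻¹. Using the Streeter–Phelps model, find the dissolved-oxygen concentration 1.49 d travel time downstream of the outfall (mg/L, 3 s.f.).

DO ≈ 3.74 mg/L

Mixed DO = (27.9×8.31 + 7.35×1.19)/(27.9+7.35) = 240.6/35.25 = 6.825 mg/L.
Mixed L₀ = (27.9×1.97 + 7.35×171)/(35.25) = 1312/35.25 = 37.21 mg/L.
Initial deficit D₀ = C_s − DO₀ = 10.5 − 6.825 = 3.675 mg/L.
D(1.49) = [0.383×37.21/(1.37−0.383)](e^(−0.383×1.49) − e^(−1.37×1.49)) + 3.675 e^(−1.37×1.49)
= 14.44 × (0.5651 − 0.1299) + 3.675 × 0.1299 = 6.763 mg/L.
DO = 10.5 − 6.763 = 3.737 mg/L.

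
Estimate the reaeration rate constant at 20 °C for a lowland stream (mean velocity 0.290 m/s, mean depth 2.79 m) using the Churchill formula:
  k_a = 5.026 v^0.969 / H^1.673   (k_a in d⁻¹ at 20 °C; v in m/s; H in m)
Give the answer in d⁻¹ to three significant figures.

k_a = 5.026 × 0.290^0.969 / 2.79^1.673 = 5.026 × 0.3013 / 5.565 = 0.2721 d⁻¹.

k_a ≈ 0.272 d⁻¹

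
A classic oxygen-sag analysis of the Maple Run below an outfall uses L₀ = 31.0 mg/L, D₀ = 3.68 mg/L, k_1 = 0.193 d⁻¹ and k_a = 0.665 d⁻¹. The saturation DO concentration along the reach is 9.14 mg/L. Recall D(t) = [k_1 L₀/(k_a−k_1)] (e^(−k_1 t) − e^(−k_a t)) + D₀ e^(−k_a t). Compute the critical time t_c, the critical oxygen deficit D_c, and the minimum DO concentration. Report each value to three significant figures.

With k_a/k_1 = 3.446 and 1 − D₀(k_a−k_1)/(k_1 L₀) = 0.7097,
t_c = ln(3.446 × 0.7097) / (0.665 − 0.193) = ln(2.445) / 0.4720 = 0.8942/0.4720 = 1.894 d.
L(t_c) = L₀ e^(−k_1 t_c) = 31.0 × 0.6938 = 21.51 mg/L, and at the critical point k_a D_c = k_1 L, so D_c = (0.193/0.665) × 21.51 = 6.242 mg/L.
Minimum DO = C_s − D_c = 9.14 − 6.242 = 2.898 mg/L.

t_c ≈ 1.89 d; D_c ≈ 6.24 mg/L; min DO ≈ 2.90 mg/L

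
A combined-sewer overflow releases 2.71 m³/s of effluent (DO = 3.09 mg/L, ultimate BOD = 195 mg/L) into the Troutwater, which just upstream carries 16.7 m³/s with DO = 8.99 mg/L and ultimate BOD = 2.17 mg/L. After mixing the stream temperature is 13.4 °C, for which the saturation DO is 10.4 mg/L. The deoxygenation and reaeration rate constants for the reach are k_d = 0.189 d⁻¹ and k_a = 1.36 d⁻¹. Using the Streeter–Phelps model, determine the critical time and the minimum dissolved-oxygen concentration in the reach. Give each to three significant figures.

Mixed DO = (16.7×8.99 + 2.71×3.09)/(16.7+2.71) = 158.5/19.41 = 8.166 mg/L.
Mixed L₀ = (16.7×2.17 + 2.71×195)/(19.41) = 564.7/19.41 = 29.09 mg/L.
Initial deficit D₀ = C_s − DO₀ = 10.4 − 8.166 = 2.234 mg/L.
t_c = (1/1.171) ln[(1.36/0.189)(1 − 2.234×1.171/(0.189×29.09))] = 0.8540 × ln(3.773) = 1.134 d.
D_c = (0.189/1.36) × 29.09 × e^(−0.189×1.134) = 0.1390 × 29.09 × 0.8071 = 3.263 mg/L.
Minimum DO = 10.4 − 3.263 = 7.137 mg/L.

t_c ≈ 1.13 d; minimum DO ≈ 7.14 mg/L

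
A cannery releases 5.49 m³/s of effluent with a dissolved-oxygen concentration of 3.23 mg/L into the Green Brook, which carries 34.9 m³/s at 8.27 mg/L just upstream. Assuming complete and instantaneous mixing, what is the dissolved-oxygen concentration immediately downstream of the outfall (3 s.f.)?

Flow-weighted mixing: C = (Q_r C_r + Q_w C_w)/(Q_r + Q_w)
= (34.9×8.27 + 5.49×3.23)/(34.9 + 5.49) = 306.4/40.39 = 7.585 mg/L.

7.58 mg/L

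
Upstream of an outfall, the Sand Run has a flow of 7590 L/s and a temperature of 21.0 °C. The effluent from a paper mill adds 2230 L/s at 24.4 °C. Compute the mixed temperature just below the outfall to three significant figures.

Flow-weighted mixing: C = (Q_r C_r + Q_w C_w)/(Q_r + Q_w)
= (7590×21.0 + 2230×24.4)/(7590 + 2230) = 213800/9820 = 21.77 °C.

21.8 °C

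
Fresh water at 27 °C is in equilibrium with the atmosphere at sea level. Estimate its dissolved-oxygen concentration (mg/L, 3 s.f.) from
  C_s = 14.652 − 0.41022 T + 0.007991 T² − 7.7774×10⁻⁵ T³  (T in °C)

C_s ≈ 7.87 mg/L

C_s = 14.652 − 0.41022×27 + 0.007991×27² − 7.7774×10⁻⁵×27³ = 7.871 mg/L.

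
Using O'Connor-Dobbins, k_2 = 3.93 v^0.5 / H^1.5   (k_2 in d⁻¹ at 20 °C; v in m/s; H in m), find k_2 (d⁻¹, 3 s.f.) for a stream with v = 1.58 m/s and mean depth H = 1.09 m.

k_2 = 3.93 × 1.58^0.5 / 1.09^1.5 = 3.93 × 1.257 / 1.138 = 4.341 d⁻¹.

k_2 ≈ 4.34 d⁻¹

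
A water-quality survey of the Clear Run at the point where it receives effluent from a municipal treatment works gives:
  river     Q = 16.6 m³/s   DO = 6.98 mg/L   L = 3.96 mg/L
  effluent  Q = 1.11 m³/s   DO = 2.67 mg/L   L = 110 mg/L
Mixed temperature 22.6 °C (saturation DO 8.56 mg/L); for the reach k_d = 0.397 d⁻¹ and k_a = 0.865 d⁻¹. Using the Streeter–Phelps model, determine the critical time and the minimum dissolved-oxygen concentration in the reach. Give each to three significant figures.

Mixed DO = (16.6×6.98 + 1.11×2.67)/(16.6+1.11) = 118.8/17.71 = 6.710 mg/L.
Mixed L₀ = (16.6×3.96 + 1.11×110)/(17.71) = 187.8/17.71 = 10.61 mg/L.
Initial deficit D₀ = C_s − DO₀ = 8.56 − 6.710 = 1.850 mg/L.
t_c = (1/0.4680) ln[(0.865/0.397)(1 − 1.850×0.4680/(0.397×10.61))] = 2.137 × ln(1.731) = 1.172 d.
D_c = (0.397/0.865) × 10.61 × e^(−0.397×1.172) = 0.4590 × 10.61 × 0.6279 = 3.057 mg/L.
Minimum DO = 8.56 − 3.057 = 5.503 mg/L.

t_c ≈ 1.17 d; minimum DO ≈ 5.50 mg/L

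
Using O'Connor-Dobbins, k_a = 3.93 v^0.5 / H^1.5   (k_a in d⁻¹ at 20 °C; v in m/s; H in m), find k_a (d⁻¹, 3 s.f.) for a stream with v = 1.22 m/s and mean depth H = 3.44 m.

k_a ≈ 0.680 d⁻¹

k_a = 3.93 × 1.22^0.5 / 3.44^1.5 = 3.93 × 1.105 / 6.380 = 0.6804 d⁻¹.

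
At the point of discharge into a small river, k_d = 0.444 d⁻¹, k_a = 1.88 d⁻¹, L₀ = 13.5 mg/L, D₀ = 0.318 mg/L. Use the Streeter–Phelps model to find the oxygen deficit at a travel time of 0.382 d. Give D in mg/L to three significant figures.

k_d L₀/(k_a−k_d) = 0.444×13.5/(1.88−0.444) = 5.994/1.436 = 4.174 mg/L.
e^(−k_d t) = e^(−0.444×0.3820) = 0.8440; e^(−k_a t) = e^(−1.88×0.3820) = 0.4876.
D = 4.174 × (0.8440 − 0.4876) + 0.318 × 0.4876 = 1.487 + 0.1551 = 1.642 mg/L.

D ≈ 1.64 mg/L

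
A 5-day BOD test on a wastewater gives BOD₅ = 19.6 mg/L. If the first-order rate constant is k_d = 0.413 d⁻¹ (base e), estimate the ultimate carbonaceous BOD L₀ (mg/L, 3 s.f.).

BOD₅ = L₀(1 − e^(−5k_d)) ⇒ L₀ = BOD₅ / (1 − e^(−5×0.413))
= 19.6 / (1 − 0.1268) = 19.6 / 0.8732 = 22.45 mg/L.

L₀ ≈ 22.4 mg/L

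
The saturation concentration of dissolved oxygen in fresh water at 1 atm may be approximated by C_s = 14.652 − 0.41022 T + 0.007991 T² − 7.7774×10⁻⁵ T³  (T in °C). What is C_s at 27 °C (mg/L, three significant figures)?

C_s = 14.652 − 0.41022×27 + 0.007991×27² − 7.7774×10⁻⁵×27³ = 7.871 mg/L.

C_s ≈ 7.87 mg/L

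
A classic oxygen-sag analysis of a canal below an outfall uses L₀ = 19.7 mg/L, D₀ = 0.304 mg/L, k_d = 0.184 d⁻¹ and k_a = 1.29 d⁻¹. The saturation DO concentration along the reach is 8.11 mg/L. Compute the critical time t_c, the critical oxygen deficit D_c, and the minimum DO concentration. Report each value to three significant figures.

t_c ≈ 1.67 d; D_c ≈ 2.07 mg/L; min DO ≈ 6.04 mg/L

At the critical point dD/dt = 0, so k_d L₀ e^(−k_d t) = k_a D. Substituting D(t) from the Streeter–Phelps equation and solving for t gives
t_c = ln[(k_a/k_d)(1 − D₀(k_a−k_d)/(k_d L₀))] / (k_a−k_d).
Here k_a−k_d = 1.106 d⁻¹ and 1 − D₀(k_a−k_d)/(k_d L₀) = 1 − 0.304×1.106/(0.184×19.7) = 0.9072, so
t_c = ln(7.011 × 0.9072) / 1.106 = 1.850 / 1.106 = 1.673 d.
D_c = (k_d/k_a) L₀ e^(−k_d t_c) = (0.184/1.29) × 19.7 × e^(−0.184×1.673) = 0.1426 × 19.7 × 0.7351 = 2.065 mg/L.
Minimum DO = C_s − D_c = 8.11 − 2.065 = 6.045 mg/L.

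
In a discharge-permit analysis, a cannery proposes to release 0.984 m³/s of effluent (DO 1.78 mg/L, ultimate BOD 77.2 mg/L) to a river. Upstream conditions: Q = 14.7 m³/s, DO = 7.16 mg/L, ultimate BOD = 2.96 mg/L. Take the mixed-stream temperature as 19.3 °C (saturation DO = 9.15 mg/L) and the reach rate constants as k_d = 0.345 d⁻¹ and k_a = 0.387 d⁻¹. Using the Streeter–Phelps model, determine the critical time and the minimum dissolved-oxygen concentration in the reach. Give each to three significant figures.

t_c ≈ 1.83 d; minimum DO ≈ 5.54 mg/L

Mixed DO = (14.7×7.16 + 0.984×1.78)/(14.7+0.984) = 107.0/15.68 = 6.822 mg/L.
Mixed L₀ = (14.7×2.96 + 0.984×77.2)/(15.68) = 119.5/15.68 = 7.618 mg/L.
Initial deficit D₀ = C_s − DO₀ = 9.15 − 6.822 = 2.328 mg/L.
t_c = (1/0.04200) ln[(0.387/0.345)(1 − 2.328×0.04200/(0.345×7.618))] = 23.81 × ln(1.080) = 1.833 d.
D_c = (0.345/0.387) × 7.618 × e^(−0.345×1.833) = 0.8915 × 7.618 × 0.5314 = 3.609 mg/L.
Minimum DO = 9.15 − 3.609 = 5.541 mg/L.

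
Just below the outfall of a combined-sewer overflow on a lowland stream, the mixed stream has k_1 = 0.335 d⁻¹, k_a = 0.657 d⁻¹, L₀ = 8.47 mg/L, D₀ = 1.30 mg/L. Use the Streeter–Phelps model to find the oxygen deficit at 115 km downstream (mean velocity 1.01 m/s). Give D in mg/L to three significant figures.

Travel time t = x/v = 115 km / (1.01 m/s) = 115000 m / 1.01 m/s = 113900 s = 1.318 d.
k_1 L₀/(k_a−k_1) = 0.335×8.47/(0.657−0.335) = 2.837/0.3220 = 8.812 mg/L.
e^(−k_1 t) = e^(−0.335×1.318) = 0.6431; e^(−k_a t) = e^(−0.657×1.318) = 0.4207.
D = 8.812 × (0.6431 − 0.4207) + 1.30 × 0.4207 = 1.960 + 0.5469 = 2.507 mg/L.

D ≈ 2.51 mg/L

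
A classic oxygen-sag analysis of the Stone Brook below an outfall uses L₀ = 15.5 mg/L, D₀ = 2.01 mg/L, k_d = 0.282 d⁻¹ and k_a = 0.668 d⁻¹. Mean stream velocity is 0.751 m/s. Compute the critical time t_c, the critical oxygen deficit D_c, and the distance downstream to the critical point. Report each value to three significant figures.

t_c ≈ 1.73 d; D_c ≈ 4.02 mg/L; x_c ≈ 112 km

At the critical point dD/dt = 0, so k_d L₀ e^(−k_d t) = k_a D. Substituting D(t) from the Streeter–Phelps equation and solving for t gives
t_c = ln[(k_a/k_d)(1 − D₀(k_a−k_d)/(k_d L₀))] / (k_a−k_d).
Here k_a−k_d = 0.3860 d⁻¹ and 1 − D₀(k_a−k_d)/(k_d L₀) = 1 − 2.01×0.3860/(0.282×15.5) = 0.8225, so
t_c = ln(2.369 × 0.8225) / 0.3860 = 0.6670 / 0.3860 = 1.728 d.
D_c = (k_d/k_a) L₀ e^(−k_d t_c) = (0.282/0.668) × 15.5 × e^(−0.282×1.728) = 0.4222 × 15.5 × 0.6143 = 4.020 mg/L.
x_c = v t_c = 0.751 m/s × 1.728 d × 86400 s/d = 112100 m ≈ 112 km.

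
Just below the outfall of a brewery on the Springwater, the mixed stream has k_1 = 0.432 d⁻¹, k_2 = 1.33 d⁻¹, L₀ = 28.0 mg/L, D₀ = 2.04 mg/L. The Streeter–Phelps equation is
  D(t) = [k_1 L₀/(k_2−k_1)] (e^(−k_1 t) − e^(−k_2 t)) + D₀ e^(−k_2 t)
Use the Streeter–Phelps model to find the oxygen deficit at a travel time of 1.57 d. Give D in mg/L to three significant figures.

k_1 L₀/(k_2−k_1) = 0.432×28.0/(1.33−0.432) = 12.10/0.8980 = 13.47 mg/L.
e^(−k_1 t) = e^(−0.432×1.570) = 0.5075; e^(−k_2 t) = e^(−1.33×1.570) = 0.1239.
D = 13.47 × (0.5075 − 0.1239) + 2.04 × 0.1239 = 5.167 + 0.2528 = 5.420 mg/L.

D ≈ 5.42 mg/L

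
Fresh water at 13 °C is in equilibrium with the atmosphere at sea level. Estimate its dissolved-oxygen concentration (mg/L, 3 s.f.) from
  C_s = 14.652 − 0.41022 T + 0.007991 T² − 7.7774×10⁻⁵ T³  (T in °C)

C_s = 14.652 − 0.41022×13 + 0.007991×13² − 7.7774×10⁻⁵×13³ = 10.50 mg/L.

C_s ≈ 10.5 mg/L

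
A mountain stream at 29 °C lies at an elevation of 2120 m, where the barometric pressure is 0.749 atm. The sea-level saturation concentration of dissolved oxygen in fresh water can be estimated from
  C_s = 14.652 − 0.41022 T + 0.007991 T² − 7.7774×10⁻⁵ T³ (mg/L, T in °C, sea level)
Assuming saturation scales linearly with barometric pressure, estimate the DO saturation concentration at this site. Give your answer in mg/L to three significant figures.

C_s ≈ 5.68 mg/L

At sea level: C_s = 14.652 − 0.41022×29 + 0.007991×29² − 7.7774×10⁻⁵×29³ = 7.579 mg/L.
Pressure correction: C_s' = 7.579 × 0.749 = 5.677 mg/L.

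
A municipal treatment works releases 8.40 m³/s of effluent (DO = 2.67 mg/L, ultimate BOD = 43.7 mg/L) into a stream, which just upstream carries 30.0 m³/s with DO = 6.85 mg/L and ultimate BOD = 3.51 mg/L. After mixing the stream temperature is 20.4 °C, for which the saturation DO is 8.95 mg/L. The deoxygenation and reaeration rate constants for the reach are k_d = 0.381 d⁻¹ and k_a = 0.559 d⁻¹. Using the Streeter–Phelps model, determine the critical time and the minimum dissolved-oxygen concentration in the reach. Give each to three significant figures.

Mixed DO = (30.0×6.85 + 8.40×2.67)/(30.0+8.40) = 227.9/38.40 = 5.936 mg/L.
Mixed L₀ = (30.0×3.51 + 8.40×43.7)/(38.40) = 472.4/38.40 = 12.30 mg/L.
Initial deficit D₀ = C_s − DO₀ = 8.95 − 5.936 = 3.014 mg/L.
t_c = (1/0.1780) ln[(0.559/0.381)(1 − 3.014×0.1780/(0.381×12.30))] = 5.618 × ln(1.299) = 1.471 d.
D_c = (0.381/0.559) × 12.30 × e^(−0.381×1.471) = 0.6816 × 12.30 × 0.5710 = 4.788 mg/L.
Minimum DO = 8.95 − 4.788 = 4.162 mg/L.

t_c ≈ 1.47 d; minimum DO ≈ 4.16 mg/L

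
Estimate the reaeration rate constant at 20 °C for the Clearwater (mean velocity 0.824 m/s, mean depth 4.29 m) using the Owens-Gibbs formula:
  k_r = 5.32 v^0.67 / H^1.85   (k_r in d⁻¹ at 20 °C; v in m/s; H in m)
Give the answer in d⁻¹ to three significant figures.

k_r = 5.32 × 0.824^0.67 / 4.29^1.85 = 5.32 × 0.8784 / 14.79 = 0.3159 d⁻¹.

k_r ≈ 0.316 d⁻¹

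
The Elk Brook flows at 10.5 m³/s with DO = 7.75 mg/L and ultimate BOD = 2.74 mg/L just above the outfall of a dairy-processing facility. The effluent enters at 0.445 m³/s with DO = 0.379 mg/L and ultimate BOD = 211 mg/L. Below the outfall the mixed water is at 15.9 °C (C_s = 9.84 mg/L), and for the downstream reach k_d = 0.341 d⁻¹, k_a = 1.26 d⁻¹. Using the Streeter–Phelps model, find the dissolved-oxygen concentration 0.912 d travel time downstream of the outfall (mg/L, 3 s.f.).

DO ≈ 7.35 mg/L

Mixed DO = (10.5×7.75 + 0.445×0.379)/(10.5+0.445) = 81.54/10.95 = 7.450 mg/L.
Mixed L₀ = (10.5×2.74 + 0.445×211)/(10.95) = 122.7/10.95 = 11.21 mg/L.
Initial deficit D₀ = C_s − DO₀ = 9.84 − 7.450 = 2.390 mg/L.
D(0.912) = [0.341×11.21/(1.26−0.341)](e^(−0.341×0.912) − e^(−1.26×0.912)) + 2.390 e^(−1.26×0.912)
= 4.159 × (0.7327 − 0.3169) + 2.390 × 0.3169 = 2.486 mg/L.
DO = 9.84 − 2.486 = 7.354 mg/L.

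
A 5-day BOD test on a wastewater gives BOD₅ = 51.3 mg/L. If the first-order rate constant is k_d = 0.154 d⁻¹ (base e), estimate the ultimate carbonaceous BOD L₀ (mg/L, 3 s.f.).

BOD₅ = L₀(1 − e^(−5k_d)) ⇒ L₀ = BOD₅ / (1 − e^(−5×0.154))
= 51.3 / (1 − 0.4630) = 51.3 / 0.5370 = 95.53 mg/L.

L₀ ≈ 95.5 mg/L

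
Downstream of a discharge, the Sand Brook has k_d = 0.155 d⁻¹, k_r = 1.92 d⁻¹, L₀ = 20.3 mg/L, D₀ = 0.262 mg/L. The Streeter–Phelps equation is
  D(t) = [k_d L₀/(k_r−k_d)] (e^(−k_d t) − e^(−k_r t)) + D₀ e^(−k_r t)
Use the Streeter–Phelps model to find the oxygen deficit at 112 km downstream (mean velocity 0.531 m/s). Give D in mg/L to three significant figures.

D ≈ 1.21 mg/L

Travel time t = x/v = 112 km / (0.531 m/s) = 112000 m / 0.531 m/s = 210900 s = 2.441 d.
k_d L₀/(k_r−k_d) = 0.155×20.3/(1.92−0.155) = 3.147/1.765 = 1.783 mg/L.
e^(−k_d t) = e^(−0.155×2.441) = 0.6850; e^(−k_r t) = e^(−1.92×2.441) = 0.009213.
D = 1.783 × (0.6850 − 0.009213) + 0.262 × 0.009213 = 1.205 + 0.002414 = 1.207 mg/L.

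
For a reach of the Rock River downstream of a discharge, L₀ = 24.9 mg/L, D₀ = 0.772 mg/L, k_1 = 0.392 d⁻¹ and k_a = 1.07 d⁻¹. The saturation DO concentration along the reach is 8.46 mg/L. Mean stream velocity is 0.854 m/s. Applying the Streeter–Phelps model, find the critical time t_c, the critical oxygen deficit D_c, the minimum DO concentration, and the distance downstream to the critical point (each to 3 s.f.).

t_c ≈ 1.40 d; D_c ≈ 5.27 mg/L; min DO ≈ 3.19 mg/L; x_c ≈ 103 km

With k_a/k_1 = 2.730 and 1 − D₀(k_a−k_1)/(k_1 L₀) = 0.9464,
t_c = ln(2.730 × 0.9464) / (1.07 − 0.392) = ln(2.583) / 0.6780 = 0.9490/0.6780 = 1.400 d.
D_c = (k_1/k_a) L₀ e^(−k_1 t_c) = (0.392/1.07) × 24.9 × e^(−0.392×1.400) = 0.3664 × 24.9 × 0.5777 = 5.270 mg/L.
Minimum DO = C_s − D_c = 8.46 − 5.270 = 3.190 mg/L.
x_c = v t_c = 0.854 m/s × 1.400 d × 86400 s/d = 103300 m ≈ 103 km.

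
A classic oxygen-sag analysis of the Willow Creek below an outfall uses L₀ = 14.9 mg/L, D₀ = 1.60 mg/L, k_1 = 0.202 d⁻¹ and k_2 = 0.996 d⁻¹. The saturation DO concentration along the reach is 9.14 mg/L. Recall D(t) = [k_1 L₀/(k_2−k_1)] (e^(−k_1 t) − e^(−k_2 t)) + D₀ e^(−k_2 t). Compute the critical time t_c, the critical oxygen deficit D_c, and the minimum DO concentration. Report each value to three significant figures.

With k_2/k_1 = 4.931 and 1 − D₀(k_2−k_1)/(k_1 L₀) = 0.5779,
t_c = ln(4.931 × 0.5779) / (0.996 − 0.202) = ln(2.850) / 0.7940 = 1.047/0.7940 = 1.319 d.
D_c = (k_1/k_2) L₀ e^(−k_1 t_c) = (0.202/0.996) × 14.9 × e^(−0.202×1.319) = 0.2028 × 14.9 × 0.7661 = 2.315 mg/L.
Minimum DO = C_s − D_c = 9.14 − 2.315 = 6.825 mg/L.

t_c ≈ 1.32 d; D_c ≈ 2.32 mg/L; min DO ≈ 6.82 mg/L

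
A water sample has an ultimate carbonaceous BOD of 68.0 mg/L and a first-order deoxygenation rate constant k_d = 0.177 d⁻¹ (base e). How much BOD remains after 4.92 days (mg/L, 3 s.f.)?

L_t = L₀ e^(−k_d t) = 68.0 × e^(−0.177×4.92) = 68.0 × 0.4186 = 28.46 mg/L.

L ≈ 28.5 mg/L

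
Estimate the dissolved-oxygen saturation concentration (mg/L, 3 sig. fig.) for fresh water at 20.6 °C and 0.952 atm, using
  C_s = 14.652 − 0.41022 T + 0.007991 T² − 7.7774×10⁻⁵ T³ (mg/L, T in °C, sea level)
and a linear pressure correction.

At sea level: C_s = 14.652 − 0.41022×20.6 + 0.007991×20.6² − 7.7774×10⁻⁵×20.6³ = 8.913 mg/L.
Pressure correction: C_s' = 8.913 × 0.952 = 8.485 mg/L.

C_s ≈ 8.48 mg/L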